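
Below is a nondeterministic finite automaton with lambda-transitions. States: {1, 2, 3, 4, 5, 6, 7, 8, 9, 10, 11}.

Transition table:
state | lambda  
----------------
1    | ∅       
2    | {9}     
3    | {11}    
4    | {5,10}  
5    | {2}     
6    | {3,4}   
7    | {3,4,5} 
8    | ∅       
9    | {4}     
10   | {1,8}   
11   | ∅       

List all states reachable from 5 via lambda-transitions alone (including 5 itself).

{1, 2, 4, 5, 8, 9, 10}

Start with {5}.
From 5 via lambda: add 2.
From 2 via lambda: add 9.
From 9 via lambda: add 4.
From 4 via lambda: add 10.
From 10 via lambda: add 1, 8.
No new states can be added; the closed set is {1, 2, 4, 5, 8, 9, 10}.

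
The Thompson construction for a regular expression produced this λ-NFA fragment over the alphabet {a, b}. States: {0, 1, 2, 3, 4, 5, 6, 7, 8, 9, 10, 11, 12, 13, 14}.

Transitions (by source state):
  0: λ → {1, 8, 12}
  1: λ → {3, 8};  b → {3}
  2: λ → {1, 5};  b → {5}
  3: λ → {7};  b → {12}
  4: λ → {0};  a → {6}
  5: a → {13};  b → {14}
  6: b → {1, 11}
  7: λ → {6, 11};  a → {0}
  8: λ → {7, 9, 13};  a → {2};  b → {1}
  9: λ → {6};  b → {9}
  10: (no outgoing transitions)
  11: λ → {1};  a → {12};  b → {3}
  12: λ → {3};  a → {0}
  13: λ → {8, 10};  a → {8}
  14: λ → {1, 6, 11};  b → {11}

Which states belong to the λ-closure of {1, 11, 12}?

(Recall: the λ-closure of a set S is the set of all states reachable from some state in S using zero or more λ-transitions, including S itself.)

{1, 3, 6, 7, 8, 9, 10, 11, 12, 13}

Start with {1, 11, 12}.
From 1 via λ: add 3, 8.
From 3 via λ: add 7.
From 8 via λ: add 9, 13.
From 7 via λ: add 6.
From 13 via λ: add 10.
No new states can be added; the closed set is {1, 3, 6, 7, 8, 9, 10, 11, 12, 13}.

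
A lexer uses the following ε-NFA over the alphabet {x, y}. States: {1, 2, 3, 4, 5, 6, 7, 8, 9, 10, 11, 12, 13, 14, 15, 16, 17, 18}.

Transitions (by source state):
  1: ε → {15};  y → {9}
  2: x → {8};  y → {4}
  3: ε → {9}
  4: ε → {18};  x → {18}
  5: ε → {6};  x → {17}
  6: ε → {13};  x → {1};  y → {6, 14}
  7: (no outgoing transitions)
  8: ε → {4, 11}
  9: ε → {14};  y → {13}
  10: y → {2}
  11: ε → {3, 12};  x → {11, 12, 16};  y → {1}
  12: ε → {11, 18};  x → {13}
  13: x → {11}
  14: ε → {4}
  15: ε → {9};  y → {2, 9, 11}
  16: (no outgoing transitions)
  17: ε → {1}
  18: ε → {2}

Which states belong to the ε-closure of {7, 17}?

{1, 2, 4, 7, 9, 14, 15, 17, 18}

Start with {7, 17}.
From 17 via ε: add 1.
From 1 via ε: add 15.
From 15 via ε: add 9.
From 9 via ε: add 14.
From 14 via ε: add 4.
From 4 via ε: add 18.
From 18 via ε: add 2.
No new states can be added; the closed set is {1, 2, 4, 7, 9, 14, 15, 17, 18}.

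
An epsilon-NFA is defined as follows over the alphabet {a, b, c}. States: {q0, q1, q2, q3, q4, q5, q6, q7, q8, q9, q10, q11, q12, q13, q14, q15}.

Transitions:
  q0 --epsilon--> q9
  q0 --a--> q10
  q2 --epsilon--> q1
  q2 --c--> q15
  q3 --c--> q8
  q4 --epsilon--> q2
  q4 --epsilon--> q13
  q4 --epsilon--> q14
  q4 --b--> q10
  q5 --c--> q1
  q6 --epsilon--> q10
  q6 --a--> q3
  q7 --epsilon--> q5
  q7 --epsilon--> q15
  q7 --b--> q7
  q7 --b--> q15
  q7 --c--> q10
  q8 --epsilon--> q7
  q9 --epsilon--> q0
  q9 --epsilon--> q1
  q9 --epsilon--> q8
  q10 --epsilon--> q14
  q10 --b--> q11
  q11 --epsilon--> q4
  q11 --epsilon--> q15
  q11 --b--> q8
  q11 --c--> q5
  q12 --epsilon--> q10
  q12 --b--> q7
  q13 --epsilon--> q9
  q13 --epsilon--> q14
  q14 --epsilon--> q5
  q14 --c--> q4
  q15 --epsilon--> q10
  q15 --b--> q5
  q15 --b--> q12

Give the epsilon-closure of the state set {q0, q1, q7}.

Start with {q0, q1, q7}.
From q0 via epsilon: add q9.
From q7 via epsilon: add q5, q15.
From q9 via epsilon: add q8.
From q15 via epsilon: add q10.
From q10 via epsilon: add q14.
No new states can be added; the closed set is {q0, q1, q5, q7, q8, q9, q10, q14, q15}.

{q0, q1, q5, q7, q8, q9, q10, q14, q15}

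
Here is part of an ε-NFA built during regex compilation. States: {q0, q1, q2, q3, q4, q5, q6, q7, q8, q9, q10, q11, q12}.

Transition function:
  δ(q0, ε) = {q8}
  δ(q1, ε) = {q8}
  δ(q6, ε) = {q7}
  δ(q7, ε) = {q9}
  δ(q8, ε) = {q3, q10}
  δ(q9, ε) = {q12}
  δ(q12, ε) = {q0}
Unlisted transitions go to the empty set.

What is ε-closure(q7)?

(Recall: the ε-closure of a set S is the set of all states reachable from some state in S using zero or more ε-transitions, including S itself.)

Start with {q7}.
From q7 via ε: add q9.
From q9 via ε: add q12.
From q12 via ε: add q0.
From q0 via ε: add q8.
From q8 via ε: add q3, q10.
No new states can be added; the closed set is {q0, q3, q7, q8, q9, q10, q12}.

{q0, q3, q7, q8, q9, q10, q12}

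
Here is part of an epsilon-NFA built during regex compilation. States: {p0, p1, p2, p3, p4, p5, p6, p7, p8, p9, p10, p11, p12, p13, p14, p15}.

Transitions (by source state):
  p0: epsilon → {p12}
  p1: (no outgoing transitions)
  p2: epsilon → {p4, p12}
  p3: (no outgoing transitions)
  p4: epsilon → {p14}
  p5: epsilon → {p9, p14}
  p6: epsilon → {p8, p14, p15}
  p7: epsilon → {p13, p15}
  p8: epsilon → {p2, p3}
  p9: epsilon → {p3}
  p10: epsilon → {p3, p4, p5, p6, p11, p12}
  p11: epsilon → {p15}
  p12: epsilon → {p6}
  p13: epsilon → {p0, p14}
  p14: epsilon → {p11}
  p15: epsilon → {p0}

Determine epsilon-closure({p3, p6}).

Start with {p3, p6}.
From p6 via epsilon: add p8, p14, p15.
From p8 via epsilon: add p2.
From p14 via epsilon: add p11.
From p15 via epsilon: add p0.
From p0 via epsilon: add p12.
From p2 via epsilon: add p4.
No new states can be added; the closed set is {p0, p2, p3, p4, p6, p8, p11, p12, p14, p15}.

{p0, p2, p3, p4, p6, p8, p11, p12, p14, p15}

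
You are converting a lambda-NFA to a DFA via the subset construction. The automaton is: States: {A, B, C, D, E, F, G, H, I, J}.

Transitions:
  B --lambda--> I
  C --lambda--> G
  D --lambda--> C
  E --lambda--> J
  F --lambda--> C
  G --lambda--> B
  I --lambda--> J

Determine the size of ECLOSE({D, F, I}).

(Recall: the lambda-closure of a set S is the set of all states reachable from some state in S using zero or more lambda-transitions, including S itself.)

Start with {D, F, I}.
From D via lambda: add C.
From I via lambda: add J.
From C via lambda: add G.
From G via lambda: add B.
lambda-closure = {B, C, D, F, G, I, J}, which has 7 states.

7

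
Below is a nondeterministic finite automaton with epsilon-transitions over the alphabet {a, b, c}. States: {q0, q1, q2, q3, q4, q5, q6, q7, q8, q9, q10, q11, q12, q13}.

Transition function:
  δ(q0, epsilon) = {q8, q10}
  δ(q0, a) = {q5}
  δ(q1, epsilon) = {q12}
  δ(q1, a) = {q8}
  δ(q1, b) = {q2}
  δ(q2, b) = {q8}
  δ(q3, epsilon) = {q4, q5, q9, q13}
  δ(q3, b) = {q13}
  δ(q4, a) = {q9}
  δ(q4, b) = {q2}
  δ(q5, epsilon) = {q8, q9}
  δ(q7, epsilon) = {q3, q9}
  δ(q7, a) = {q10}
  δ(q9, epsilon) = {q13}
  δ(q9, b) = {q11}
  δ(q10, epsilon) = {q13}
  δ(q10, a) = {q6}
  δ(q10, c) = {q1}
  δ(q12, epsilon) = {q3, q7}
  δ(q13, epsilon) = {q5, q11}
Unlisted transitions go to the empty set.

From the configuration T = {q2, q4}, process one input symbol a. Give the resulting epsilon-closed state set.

q4 on a → {q9}.
No a-transition from q2.
Union after reading a: {q9}.
Now take the epsilon-closure:
From q9 via epsilon: add q13.
From q13 via epsilon: add q5, q11.
From q5 via epsilon: add q8.
No new states can be added; the closed set is {q5, q8, q9, q11, q13}.

{q5, q8, q9, q11, q13}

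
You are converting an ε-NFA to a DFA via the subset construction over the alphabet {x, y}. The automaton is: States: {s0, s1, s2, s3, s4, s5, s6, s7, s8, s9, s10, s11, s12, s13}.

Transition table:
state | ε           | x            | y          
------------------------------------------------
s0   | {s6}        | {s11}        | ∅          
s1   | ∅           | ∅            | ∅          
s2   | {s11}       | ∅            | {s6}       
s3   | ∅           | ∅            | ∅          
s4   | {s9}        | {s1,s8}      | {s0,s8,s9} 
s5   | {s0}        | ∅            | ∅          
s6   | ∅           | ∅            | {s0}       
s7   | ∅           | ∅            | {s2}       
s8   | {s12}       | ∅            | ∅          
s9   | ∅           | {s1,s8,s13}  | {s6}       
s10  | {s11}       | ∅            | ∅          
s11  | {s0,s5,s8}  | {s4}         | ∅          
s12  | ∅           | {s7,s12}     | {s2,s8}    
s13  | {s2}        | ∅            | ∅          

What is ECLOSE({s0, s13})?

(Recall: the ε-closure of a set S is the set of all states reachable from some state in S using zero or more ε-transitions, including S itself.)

Start with {s0, s13}.
From s0 via ε: add s6.
From s13 via ε: add s2.
From s2 via ε: add s11.
From s11 via ε: add s5, s8.
From s8 via ε: add s12.
No new states can be added; the closed set is {s0, s2, s5, s6, s8, s11, s12, s13}.

{s0, s2, s5, s6, s8, s11, s12, s13}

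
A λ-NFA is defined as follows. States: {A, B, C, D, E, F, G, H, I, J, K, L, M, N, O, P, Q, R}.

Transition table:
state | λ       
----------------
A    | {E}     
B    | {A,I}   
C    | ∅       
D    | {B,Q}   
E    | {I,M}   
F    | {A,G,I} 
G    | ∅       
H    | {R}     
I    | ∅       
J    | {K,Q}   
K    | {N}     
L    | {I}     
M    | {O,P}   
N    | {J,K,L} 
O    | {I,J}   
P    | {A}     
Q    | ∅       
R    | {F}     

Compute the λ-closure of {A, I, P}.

{A, E, I, J, K, L, M, N, O, P, Q}

Start with {A, I, P}.
From A via λ: add E.
From E via λ: add M.
From M via λ: add O.
From O via λ: add J.
From J via λ: add K, Q.
From K via λ: add N.
From N via λ: add L.
No new states can be added; the closed set is {A, E, I, J, K, L, M, N, O, P, Q}.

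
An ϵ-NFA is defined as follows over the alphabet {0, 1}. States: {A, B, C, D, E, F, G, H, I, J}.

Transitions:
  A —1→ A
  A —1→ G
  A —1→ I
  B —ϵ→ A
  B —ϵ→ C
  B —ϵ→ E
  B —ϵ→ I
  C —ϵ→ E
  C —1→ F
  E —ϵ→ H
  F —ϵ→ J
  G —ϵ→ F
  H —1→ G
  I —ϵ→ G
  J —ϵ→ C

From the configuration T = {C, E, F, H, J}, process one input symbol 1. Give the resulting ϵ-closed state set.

{C, E, F, G, H, J}

C on 1 → {F}.
H on 1 → {G}.
No 1-transition from E, F, J.
Union after reading 1: {F, G}.
Now take the ϵ-closure:
From F via ϵ: add J.
From J via ϵ: add C.
From C via ϵ: add E.
From E via ϵ: add H.
No new states can be added; the closed set is {C, E, F, G, H, J}.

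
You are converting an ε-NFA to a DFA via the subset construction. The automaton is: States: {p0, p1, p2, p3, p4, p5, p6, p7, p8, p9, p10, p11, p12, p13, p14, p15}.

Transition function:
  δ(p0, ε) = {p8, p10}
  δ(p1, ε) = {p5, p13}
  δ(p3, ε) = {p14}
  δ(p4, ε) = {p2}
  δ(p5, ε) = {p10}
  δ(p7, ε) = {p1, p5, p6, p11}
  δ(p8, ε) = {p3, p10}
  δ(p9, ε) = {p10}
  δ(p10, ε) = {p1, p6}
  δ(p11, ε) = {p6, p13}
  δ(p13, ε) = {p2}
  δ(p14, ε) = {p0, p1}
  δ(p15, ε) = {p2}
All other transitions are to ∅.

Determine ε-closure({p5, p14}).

{p0, p1, p2, p3, p5, p6, p8, p10, p13, p14}

Start with {p5, p14}.
From p5 via ε: add p10.
From p14 via ε: add p0, p1.
From p0 via ε: add p8.
From p1 via ε: add p13.
From p10 via ε: add p6.
From p8 via ε: add p3.
From p13 via ε: add p2.
No new states can be added; the closed set is {p0, p1, p2, p3, p5, p6, p8, p10, p13, p14}.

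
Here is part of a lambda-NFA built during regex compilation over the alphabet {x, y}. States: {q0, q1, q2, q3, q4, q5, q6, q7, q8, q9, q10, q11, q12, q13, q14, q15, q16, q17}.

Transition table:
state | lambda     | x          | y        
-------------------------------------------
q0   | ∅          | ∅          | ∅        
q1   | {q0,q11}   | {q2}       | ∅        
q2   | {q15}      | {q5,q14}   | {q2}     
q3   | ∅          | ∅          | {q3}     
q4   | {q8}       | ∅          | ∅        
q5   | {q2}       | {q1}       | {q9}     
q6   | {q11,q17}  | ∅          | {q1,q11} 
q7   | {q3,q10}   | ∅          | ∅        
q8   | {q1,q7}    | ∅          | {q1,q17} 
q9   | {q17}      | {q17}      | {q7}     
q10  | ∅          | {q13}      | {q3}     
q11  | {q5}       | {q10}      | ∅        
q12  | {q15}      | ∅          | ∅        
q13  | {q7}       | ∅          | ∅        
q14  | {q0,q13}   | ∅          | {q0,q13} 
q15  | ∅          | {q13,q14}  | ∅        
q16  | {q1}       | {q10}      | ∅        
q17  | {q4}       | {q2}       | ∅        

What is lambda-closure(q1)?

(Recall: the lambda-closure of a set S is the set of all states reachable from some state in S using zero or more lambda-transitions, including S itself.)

{q0, q1, q2, q5, q11, q15}

Start with {q1}.
From q1 via lambda: add q0, q11.
From q11 via lambda: add q5.
From q5 via lambda: add q2.
From q2 via lambda: add q15.
No new states can be added; the closed set is {q0, q1, q2, q5, q11, q15}.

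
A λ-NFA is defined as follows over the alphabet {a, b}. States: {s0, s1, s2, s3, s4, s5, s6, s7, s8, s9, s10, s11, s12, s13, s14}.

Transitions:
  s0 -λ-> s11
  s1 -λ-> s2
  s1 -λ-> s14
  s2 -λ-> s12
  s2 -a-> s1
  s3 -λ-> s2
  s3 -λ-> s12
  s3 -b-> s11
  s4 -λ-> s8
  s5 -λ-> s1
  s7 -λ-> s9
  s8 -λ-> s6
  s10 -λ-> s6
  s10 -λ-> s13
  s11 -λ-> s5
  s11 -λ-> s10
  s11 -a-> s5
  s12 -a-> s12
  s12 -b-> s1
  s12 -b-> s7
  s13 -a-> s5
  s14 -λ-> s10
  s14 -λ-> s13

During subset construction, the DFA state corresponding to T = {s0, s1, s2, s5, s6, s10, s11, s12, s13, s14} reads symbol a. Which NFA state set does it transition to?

{s1, s2, s5, s6, s10, s12, s13, s14}

s2 on a → {s1}.
s11 on a → {s5}.
s12 on a → {s12}.
s13 on a → {s5}.
No a-transition from s0, s1, s5, s6, s10, s14.
Union after reading a: {s1, s5, s12}.
Now take the λ-closure:
From s1 via λ: add s2, s14.
From s14 via λ: add s10, s13.
From s10 via λ: add s6.
No new states can be added; the closed set is {s1, s2, s5, s6, s10, s12, s13, s14}.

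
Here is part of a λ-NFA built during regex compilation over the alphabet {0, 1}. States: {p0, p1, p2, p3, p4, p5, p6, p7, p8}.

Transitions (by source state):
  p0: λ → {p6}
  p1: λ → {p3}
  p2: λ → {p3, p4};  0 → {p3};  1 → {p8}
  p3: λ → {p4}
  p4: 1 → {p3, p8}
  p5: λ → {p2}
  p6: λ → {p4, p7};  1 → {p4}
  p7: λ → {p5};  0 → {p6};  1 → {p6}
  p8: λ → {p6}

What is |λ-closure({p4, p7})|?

5

Start with {p4, p7}.
From p7 via λ: add p5.
From p5 via λ: add p2.
From p2 via λ: add p3.
λ-closure = {p2, p3, p4, p5, p7}, which has 5 states.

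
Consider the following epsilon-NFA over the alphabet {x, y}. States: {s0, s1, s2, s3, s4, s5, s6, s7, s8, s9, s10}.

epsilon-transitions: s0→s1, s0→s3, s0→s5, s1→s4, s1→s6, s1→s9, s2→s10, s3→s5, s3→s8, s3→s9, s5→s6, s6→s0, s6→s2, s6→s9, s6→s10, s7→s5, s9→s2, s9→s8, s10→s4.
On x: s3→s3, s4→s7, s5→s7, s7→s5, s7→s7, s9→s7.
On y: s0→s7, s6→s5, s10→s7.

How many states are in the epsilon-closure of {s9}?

5

Start with {s9}.
From s9 via epsilon: add s2, s8.
From s2 via epsilon: add s10.
From s10 via epsilon: add s4.
epsilon-closure = {s2, s4, s8, s9, s10}, which has 5 states.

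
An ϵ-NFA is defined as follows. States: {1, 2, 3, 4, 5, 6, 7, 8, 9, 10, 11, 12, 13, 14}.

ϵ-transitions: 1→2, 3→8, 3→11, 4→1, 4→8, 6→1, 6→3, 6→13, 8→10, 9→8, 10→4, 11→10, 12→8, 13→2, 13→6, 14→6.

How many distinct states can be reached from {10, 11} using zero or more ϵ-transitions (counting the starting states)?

Start with {10, 11}.
From 10 via ϵ: add 4.
From 4 via ϵ: add 1, 8.
From 1 via ϵ: add 2.
ϵ-closure = {1, 2, 4, 8, 10, 11}, which has 6 states.

6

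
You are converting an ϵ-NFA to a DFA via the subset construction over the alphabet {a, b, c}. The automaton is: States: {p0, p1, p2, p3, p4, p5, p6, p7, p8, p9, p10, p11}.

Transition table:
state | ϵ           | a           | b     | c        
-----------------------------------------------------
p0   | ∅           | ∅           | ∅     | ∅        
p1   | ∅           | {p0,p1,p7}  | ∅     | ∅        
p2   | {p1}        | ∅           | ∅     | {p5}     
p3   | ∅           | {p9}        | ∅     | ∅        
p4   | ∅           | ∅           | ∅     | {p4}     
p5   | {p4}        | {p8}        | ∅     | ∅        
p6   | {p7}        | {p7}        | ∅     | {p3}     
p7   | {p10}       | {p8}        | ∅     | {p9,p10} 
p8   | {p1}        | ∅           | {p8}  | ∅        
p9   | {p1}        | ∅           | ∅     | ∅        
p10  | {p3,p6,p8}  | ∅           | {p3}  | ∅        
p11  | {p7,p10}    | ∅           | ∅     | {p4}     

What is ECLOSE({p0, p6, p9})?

{p0, p1, p3, p6, p7, p8, p9, p10}

Start with {p0, p6, p9}.
From p6 via ϵ: add p7.
From p9 via ϵ: add p1.
From p7 via ϵ: add p10.
From p10 via ϵ: add p3, p8.
No new states can be added; the closed set is {p0, p1, p3, p6, p7, p8, p9, p10}.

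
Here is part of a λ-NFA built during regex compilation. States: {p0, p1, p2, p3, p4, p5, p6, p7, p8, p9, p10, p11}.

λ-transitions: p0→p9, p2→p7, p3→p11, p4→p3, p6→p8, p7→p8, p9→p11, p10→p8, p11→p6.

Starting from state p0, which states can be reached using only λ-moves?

{p0, p6, p8, p9, p11}

Start with {p0}.
From p0 via λ: add p9.
From p9 via λ: add p11.
From p11 via λ: add p6.
From p6 via λ: add p8.
No new states can be added; the closed set is {p0, p6, p8, p9, p11}.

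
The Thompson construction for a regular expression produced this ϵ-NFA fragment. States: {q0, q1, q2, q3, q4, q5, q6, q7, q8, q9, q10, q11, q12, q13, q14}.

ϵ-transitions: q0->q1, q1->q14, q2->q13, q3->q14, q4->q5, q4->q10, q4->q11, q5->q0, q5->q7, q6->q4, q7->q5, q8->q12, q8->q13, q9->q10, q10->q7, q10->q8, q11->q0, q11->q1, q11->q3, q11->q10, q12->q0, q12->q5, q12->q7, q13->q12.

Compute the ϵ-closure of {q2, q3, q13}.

{q0, q1, q2, q3, q5, q7, q12, q13, q14}

Start with {q2, q3, q13}.
From q3 via ϵ: add q14.
From q13 via ϵ: add q12.
From q12 via ϵ: add q0, q5, q7.
From q0 via ϵ: add q1.
No new states can be added; the closed set is {q0, q1, q2, q3, q5, q7, q12, q13, q14}.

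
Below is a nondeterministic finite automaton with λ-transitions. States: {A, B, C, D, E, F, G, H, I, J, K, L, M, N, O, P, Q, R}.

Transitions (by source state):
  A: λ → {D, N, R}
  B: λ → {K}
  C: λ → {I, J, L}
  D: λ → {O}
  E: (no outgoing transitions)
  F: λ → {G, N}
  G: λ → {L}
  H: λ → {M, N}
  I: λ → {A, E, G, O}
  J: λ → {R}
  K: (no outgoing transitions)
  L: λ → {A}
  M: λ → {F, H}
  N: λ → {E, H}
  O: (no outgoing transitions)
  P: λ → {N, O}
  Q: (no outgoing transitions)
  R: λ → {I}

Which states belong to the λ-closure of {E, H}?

{A, D, E, F, G, H, I, L, M, N, O, R}

Start with {E, H}.
From H via λ: add M, N.
From M via λ: add F.
From F via λ: add G.
From G via λ: add L.
From L via λ: add A.
From A via λ: add D, R.
From D via λ: add O.
From R via λ: add I.
No new states can be added; the closed set is {A, D, E, F, G, H, I, L, M, N, O, R}.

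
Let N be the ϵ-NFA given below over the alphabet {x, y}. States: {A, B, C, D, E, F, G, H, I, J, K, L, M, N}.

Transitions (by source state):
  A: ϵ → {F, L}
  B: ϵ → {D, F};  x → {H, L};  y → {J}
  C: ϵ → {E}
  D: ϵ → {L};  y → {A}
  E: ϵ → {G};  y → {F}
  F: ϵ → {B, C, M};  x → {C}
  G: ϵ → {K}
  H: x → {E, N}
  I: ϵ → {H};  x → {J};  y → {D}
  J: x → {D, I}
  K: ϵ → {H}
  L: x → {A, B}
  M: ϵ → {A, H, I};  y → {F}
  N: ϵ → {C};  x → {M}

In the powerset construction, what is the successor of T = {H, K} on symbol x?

H on x → {E, N}.
No x-transition from K.
Union after reading x: {E, N}.
Now take the ϵ-closure:
From E via ϵ: add G.
From N via ϵ: add C.
From G via ϵ: add K.
From K via ϵ: add H.
No new states can be added; the closed set is {C, E, G, H, K, N}.

{C, E, G, H, K, N}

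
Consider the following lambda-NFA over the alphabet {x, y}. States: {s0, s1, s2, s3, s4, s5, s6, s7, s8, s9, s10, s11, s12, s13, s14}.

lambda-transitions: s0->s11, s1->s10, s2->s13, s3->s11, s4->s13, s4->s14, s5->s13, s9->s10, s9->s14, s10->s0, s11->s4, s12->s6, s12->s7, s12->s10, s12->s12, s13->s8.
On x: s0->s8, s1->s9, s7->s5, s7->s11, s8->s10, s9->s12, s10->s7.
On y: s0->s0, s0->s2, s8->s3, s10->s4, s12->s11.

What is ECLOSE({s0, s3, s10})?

{s0, s3, s4, s8, s10, s11, s13, s14}

Start with {s0, s3, s10}.
From s0 via lambda: add s11.
From s11 via lambda: add s4.
From s4 via lambda: add s13, s14.
From s13 via lambda: add s8.
No new states can be added; the closed set is {s0, s3, s4, s8, s10, s11, s13, s14}.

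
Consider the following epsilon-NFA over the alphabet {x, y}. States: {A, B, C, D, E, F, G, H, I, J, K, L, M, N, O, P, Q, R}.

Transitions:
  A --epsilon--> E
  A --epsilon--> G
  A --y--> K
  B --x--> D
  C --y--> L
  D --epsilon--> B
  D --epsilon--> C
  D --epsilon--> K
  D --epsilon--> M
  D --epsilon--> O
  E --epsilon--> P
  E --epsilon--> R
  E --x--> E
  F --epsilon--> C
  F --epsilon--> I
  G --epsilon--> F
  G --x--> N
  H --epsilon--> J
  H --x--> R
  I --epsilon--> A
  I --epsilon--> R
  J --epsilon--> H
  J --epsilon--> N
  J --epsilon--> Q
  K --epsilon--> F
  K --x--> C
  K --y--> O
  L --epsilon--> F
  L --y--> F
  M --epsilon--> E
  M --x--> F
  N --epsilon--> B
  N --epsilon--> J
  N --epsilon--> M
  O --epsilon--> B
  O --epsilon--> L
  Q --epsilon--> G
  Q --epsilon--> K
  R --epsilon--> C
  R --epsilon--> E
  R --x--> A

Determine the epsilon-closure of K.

{A, C, E, F, G, I, K, P, R}

Start with {K}.
From K via epsilon: add F.
From F via epsilon: add C, I.
From I via epsilon: add A, R.
From A via epsilon: add E, G.
From E via epsilon: add P.
No new states can be added; the closed set is {A, C, E, F, G, I, K, P, R}.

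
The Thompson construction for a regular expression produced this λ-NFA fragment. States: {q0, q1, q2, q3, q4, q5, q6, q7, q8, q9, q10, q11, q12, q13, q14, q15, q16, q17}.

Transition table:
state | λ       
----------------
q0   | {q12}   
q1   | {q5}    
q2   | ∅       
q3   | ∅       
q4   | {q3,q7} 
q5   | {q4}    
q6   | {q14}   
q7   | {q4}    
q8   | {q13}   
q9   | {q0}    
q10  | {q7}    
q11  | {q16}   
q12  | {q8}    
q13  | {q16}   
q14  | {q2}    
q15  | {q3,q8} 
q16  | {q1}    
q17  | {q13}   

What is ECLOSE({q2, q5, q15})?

{q1, q2, q3, q4, q5, q7, q8, q13, q15, q16}

Start with {q2, q5, q15}.
From q5 via λ: add q4.
From q15 via λ: add q3, q8.
From q4 via λ: add q7.
From q8 via λ: add q13.
From q13 via λ: add q16.
From q16 via λ: add q1.
No new states can be added; the closed set is {q1, q2, q3, q4, q5, q7, q8, q13, q15, q16}.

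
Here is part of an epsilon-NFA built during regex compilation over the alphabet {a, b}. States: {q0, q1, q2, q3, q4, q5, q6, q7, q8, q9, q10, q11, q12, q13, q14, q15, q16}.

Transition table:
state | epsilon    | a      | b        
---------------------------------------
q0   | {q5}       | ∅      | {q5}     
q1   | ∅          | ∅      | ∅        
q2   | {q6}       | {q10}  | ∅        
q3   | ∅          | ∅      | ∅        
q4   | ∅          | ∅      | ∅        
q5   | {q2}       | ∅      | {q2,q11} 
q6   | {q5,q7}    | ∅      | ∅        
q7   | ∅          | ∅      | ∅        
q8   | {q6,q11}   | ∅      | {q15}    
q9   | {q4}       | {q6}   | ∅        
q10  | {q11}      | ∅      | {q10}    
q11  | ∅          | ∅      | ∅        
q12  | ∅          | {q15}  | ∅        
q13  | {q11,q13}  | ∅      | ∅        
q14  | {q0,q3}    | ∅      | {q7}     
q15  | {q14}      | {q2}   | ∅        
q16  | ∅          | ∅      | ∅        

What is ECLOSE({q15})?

Start with {q15}.
From q15 via epsilon: add q14.
From q14 via epsilon: add q0, q3.
From q0 via epsilon: add q5.
From q5 via epsilon: add q2.
From q2 via epsilon: add q6.
From q6 via epsilon: add q7.
No new states can be added; the closed set is {q0, q2, q3, q5, q6, q7, q14, q15}.

{q0, q2, q3, q5, q6, q7, q14, q15}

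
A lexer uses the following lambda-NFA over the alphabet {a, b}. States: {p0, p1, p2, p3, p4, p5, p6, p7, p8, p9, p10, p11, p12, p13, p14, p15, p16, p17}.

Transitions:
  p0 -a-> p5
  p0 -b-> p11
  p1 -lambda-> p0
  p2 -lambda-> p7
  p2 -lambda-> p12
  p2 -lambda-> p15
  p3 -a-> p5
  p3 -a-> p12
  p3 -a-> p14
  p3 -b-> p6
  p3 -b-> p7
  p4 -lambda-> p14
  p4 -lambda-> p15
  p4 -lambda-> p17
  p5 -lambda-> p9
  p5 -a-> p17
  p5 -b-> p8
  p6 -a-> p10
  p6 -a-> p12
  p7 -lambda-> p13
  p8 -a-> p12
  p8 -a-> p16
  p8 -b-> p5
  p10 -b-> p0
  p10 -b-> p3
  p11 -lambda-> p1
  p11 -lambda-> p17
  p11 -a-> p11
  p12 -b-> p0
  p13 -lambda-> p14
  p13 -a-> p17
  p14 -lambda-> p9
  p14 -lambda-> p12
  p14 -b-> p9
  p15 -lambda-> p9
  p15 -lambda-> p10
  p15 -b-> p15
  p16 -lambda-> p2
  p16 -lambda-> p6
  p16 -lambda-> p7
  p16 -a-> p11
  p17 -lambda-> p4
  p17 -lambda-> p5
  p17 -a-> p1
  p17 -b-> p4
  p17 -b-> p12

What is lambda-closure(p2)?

Start with {p2}.
From p2 via lambda: add p7, p12, p15.
From p7 via lambda: add p13.
From p15 via lambda: add p9, p10.
From p13 via lambda: add p14.
No new states can be added; the closed set is {p2, p7, p9, p10, p12, p13, p14, p15}.

{p2, p7, p9, p10, p12, p13, p14, p15}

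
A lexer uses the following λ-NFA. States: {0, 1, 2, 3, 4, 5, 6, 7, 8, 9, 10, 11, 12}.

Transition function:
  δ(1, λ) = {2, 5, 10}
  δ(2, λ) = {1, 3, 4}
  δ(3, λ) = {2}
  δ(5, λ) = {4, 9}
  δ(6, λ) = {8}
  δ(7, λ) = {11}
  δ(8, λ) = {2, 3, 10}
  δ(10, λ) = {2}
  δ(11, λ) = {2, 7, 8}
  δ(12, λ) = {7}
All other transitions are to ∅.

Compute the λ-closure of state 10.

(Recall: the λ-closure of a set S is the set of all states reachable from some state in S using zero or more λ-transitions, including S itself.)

Start with {10}.
From 10 via λ: add 2.
From 2 via λ: add 1, 3, 4.
From 1 via λ: add 5.
From 5 via λ: add 9.
No new states can be added; the closed set is {1, 2, 3, 4, 5, 9, 10}.

{1, 2, 3, 4, 5, 9, 10}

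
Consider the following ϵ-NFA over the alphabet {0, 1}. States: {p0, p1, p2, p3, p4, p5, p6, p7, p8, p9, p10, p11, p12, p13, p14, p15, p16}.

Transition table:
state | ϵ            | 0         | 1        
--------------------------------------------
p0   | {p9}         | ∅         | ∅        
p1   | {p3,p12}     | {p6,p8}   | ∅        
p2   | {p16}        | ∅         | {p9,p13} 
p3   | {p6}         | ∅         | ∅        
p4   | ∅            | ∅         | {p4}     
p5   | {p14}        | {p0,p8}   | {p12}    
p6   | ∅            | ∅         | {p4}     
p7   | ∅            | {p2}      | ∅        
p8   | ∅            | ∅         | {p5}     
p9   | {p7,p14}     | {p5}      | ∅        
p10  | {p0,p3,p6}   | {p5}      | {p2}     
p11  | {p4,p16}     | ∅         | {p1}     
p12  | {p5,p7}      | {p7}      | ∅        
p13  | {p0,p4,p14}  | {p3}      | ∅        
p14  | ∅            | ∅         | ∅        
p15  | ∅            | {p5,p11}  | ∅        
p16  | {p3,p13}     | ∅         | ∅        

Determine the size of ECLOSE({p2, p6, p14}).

10

Start with {p2, p6, p14}.
From p2 via ϵ: add p16.
From p16 via ϵ: add p3, p13.
From p13 via ϵ: add p0, p4.
From p0 via ϵ: add p9.
From p9 via ϵ: add p7.
ϵ-closure = {p0, p2, p3, p4, p6, p7, p9, p13, p14, p16}, which has 10 states.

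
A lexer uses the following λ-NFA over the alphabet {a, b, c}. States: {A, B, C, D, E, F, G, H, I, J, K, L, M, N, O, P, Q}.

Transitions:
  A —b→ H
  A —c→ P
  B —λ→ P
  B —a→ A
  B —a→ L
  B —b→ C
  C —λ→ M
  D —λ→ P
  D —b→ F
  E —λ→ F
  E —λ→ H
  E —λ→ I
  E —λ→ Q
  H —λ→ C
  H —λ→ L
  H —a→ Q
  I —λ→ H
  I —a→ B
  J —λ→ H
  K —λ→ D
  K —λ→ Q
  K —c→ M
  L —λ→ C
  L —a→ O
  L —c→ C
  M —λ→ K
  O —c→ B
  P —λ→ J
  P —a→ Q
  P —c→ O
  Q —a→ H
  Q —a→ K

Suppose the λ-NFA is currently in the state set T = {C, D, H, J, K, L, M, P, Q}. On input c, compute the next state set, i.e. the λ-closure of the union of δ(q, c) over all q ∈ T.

{C, D, H, J, K, L, M, O, P, Q}

K on c → {M}.
L on c → {C}.
P on c → {O}.
No c-transition from C, D, H, J, M, Q.
Union after reading c: {C, M, O}.
Now take the λ-closure:
From M via λ: add K.
From K via λ: add D, Q.
From D via λ: add P.
From P via λ: add J.
From J via λ: add H.
From H via λ: add L.
No new states can be added; the closed set is {C, D, H, J, K, L, M, O, P, Q}.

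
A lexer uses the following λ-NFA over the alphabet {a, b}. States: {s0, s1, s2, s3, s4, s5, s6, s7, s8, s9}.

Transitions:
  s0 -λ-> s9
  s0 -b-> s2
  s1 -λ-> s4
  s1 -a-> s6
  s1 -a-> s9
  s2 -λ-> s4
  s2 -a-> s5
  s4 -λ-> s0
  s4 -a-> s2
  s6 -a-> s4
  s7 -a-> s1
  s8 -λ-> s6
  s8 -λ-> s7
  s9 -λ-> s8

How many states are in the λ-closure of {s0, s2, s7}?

Start with {s0, s2, s7}.
From s0 via λ: add s9.
From s2 via λ: add s4.
From s9 via λ: add s8.
From s8 via λ: add s6.
λ-closure = {s0, s2, s4, s6, s7, s8, s9}, which has 7 states.

7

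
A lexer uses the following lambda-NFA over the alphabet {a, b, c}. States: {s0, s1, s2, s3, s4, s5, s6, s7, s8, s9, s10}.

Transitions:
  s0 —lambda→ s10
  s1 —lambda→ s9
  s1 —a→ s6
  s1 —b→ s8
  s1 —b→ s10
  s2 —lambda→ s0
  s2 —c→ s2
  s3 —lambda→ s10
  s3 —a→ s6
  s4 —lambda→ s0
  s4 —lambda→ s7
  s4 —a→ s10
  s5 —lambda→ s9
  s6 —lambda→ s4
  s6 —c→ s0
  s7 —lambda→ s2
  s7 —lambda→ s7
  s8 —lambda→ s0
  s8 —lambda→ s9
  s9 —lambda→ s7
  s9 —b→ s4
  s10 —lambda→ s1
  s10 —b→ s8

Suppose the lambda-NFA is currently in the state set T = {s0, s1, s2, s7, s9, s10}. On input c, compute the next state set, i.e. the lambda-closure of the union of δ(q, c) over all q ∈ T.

s2 on c → {s2}.
No c-transition from s0, s1, s7, s9, s10.
Union after reading c: {s2}.
Now take the lambda-closure:
From s2 via lambda: add s0.
From s0 via lambda: add s10.
From s10 via lambda: add s1.
From s1 via lambda: add s9.
From s9 via lambda: add s7.
No new states can be added; the closed set is {s0, s1, s2, s7, s9, s10}.

{s0, s1, s2, s7, s9, s10}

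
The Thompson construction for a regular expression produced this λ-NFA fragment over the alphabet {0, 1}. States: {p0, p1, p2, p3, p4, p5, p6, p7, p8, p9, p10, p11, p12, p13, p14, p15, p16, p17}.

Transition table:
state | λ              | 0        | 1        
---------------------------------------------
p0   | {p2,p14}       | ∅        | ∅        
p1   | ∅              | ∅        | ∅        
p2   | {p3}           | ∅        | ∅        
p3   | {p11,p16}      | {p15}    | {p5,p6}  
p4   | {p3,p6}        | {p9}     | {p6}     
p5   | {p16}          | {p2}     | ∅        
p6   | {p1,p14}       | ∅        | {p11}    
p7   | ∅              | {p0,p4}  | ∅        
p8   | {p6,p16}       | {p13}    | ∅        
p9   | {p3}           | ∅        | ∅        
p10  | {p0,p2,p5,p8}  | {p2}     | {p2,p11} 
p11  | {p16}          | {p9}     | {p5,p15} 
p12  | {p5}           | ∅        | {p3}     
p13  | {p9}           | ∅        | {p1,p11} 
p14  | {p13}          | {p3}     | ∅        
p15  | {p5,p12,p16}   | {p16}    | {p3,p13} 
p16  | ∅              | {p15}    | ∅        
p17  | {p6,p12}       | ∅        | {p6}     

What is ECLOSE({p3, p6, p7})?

{p1, p3, p6, p7, p9, p11, p13, p14, p16}

Start with {p3, p6, p7}.
From p3 via λ: add p11, p16.
From p6 via λ: add p1, p14.
From p14 via λ: add p13.
From p13 via λ: add p9.
No new states can be added; the closed set is {p1, p3, p6, p7, p9, p11, p13, p14, p16}.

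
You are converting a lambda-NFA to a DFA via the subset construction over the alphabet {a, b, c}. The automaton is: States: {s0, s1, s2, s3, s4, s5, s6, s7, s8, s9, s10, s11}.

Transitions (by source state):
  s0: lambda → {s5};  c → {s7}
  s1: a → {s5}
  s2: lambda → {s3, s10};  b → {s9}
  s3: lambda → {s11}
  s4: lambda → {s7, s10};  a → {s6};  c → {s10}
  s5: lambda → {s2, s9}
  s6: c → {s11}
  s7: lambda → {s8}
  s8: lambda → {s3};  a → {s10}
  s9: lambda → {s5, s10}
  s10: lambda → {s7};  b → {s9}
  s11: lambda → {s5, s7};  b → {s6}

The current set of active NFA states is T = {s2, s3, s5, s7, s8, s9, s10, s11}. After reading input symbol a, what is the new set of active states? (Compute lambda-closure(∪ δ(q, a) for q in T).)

{s2, s3, s5, s7, s8, s9, s10, s11}

s8 on a → {s10}.
No a-transition from s2, s3, s5, s7, s9, s10, s11.
Union after reading a: {s10}.
Now take the lambda-closure:
From s10 via lambda: add s7.
From s7 via lambda: add s8.
From s8 via lambda: add s3.
From s3 via lambda: add s11.
From s11 via lambda: add s5.
From s5 via lambda: add s2, s9.
No new states can be added; the closed set is {s2, s3, s5, s7, s8, s9, s10, s11}.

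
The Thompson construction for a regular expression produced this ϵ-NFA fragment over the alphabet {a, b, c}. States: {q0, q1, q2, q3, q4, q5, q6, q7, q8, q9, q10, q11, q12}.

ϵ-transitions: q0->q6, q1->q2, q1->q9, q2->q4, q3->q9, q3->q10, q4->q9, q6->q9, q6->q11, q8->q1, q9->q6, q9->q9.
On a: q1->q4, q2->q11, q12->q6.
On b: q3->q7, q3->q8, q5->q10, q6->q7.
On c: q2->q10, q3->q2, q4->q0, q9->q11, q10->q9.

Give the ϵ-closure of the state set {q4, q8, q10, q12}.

Start with {q4, q8, q10, q12}.
From q4 via ϵ: add q9.
From q8 via ϵ: add q1.
From q1 via ϵ: add q2.
From q9 via ϵ: add q6.
From q6 via ϵ: add q11.
No new states can be added; the closed set is {q1, q2, q4, q6, q8, q9, q10, q11, q12}.

{q1, q2, q4, q6, q8, q9, q10, q11, q12}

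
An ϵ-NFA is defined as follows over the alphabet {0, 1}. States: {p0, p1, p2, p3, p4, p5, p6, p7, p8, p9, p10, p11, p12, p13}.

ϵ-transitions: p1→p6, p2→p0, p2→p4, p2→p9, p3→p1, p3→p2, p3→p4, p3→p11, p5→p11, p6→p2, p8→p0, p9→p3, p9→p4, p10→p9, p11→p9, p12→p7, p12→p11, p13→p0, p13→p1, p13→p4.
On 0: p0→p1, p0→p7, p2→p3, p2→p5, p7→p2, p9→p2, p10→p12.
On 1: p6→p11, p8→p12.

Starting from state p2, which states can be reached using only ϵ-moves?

{p0, p1, p2, p3, p4, p6, p9, p11}

Start with {p2}.
From p2 via ϵ: add p0, p4, p9.
From p9 via ϵ: add p3.
From p3 via ϵ: add p1, p11.
From p1 via ϵ: add p6.
No new states can be added; the closed set is {p0, p1, p2, p3, p4, p6, p9, p11}.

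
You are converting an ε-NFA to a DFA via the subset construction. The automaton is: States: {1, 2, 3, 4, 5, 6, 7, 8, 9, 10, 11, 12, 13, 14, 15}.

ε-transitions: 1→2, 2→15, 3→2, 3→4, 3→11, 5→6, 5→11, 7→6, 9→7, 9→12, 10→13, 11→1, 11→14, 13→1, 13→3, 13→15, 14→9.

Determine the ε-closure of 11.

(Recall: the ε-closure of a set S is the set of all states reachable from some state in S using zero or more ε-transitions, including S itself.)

{1, 2, 6, 7, 9, 11, 12, 14, 15}

Start with {11}.
From 11 via ε: add 1, 14.
From 1 via ε: add 2.
From 14 via ε: add 9.
From 2 via ε: add 15.
From 9 via ε: add 7, 12.
From 7 via ε: add 6.
No new states can be added; the closed set is {1, 2, 6, 7, 9, 11, 12, 14, 15}.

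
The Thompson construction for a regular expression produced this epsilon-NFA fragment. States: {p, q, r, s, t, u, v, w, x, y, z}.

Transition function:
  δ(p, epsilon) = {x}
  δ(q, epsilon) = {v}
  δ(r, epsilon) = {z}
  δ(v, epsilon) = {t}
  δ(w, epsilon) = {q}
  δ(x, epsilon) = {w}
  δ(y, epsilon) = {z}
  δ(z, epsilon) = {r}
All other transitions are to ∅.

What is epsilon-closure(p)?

{p, q, t, v, w, x}

Start with {p}.
From p via epsilon: add x.
From x via epsilon: add w.
From w via epsilon: add q.
From q via epsilon: add v.
From v via epsilon: add t.
No new states can be added; the closed set is {p, q, t, v, w, x}.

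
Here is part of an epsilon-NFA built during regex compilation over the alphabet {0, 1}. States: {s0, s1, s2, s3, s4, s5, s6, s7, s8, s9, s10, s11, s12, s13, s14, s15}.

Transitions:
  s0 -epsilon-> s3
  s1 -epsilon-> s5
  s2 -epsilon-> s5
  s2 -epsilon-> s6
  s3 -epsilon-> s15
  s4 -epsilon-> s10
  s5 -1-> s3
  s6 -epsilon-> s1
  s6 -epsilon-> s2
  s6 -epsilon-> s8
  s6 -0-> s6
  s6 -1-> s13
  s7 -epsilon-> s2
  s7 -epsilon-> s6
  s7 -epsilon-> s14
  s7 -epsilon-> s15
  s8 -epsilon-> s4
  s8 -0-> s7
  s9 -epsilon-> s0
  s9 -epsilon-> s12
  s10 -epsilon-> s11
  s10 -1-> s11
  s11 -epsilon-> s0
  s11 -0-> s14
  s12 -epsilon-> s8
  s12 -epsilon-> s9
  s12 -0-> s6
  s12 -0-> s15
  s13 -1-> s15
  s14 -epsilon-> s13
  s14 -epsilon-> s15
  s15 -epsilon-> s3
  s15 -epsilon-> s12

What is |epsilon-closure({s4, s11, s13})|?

10

Start with {s4, s11, s13}.
From s4 via epsilon: add s10.
From s11 via epsilon: add s0.
From s0 via epsilon: add s3.
From s3 via epsilon: add s15.
From s15 via epsilon: add s12.
From s12 via epsilon: add s8, s9.
epsilon-closure = {s0, s3, s4, s8, s9, s10, s11, s12, s13, s15}, which has 10 states.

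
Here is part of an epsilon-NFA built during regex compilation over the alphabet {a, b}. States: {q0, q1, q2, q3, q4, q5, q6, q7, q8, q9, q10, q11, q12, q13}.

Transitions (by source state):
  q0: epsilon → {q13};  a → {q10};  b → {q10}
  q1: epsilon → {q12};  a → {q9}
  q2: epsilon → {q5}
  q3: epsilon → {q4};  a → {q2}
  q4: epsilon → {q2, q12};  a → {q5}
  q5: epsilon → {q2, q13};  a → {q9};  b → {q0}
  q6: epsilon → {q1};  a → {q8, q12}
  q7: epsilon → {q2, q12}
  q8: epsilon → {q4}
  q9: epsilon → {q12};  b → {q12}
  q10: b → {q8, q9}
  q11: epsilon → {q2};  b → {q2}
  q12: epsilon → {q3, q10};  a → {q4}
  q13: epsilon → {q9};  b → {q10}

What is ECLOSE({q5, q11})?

{q2, q3, q4, q5, q9, q10, q11, q12, q13}

Start with {q5, q11}.
From q5 via epsilon: add q2, q13.
From q13 via epsilon: add q9.
From q9 via epsilon: add q12.
From q12 via epsilon: add q3, q10.
From q3 via epsilon: add q4.
No new states can be added; the closed set is {q2, q3, q4, q5, q9, q10, q11, q12, q13}.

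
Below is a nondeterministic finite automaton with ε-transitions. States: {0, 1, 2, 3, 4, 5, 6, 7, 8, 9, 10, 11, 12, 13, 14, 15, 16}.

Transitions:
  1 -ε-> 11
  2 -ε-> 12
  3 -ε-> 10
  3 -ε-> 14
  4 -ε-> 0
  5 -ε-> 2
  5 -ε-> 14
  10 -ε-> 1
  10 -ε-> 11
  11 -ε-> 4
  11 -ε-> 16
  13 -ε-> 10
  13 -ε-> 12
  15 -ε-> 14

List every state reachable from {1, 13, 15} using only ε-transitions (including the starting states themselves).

Start with {1, 13, 15}.
From 1 via ε: add 11.
From 13 via ε: add 10, 12.
From 15 via ε: add 14.
From 11 via ε: add 4, 16.
From 4 via ε: add 0.
No new states can be added; the closed set is {0, 1, 4, 10, 11, 12, 13, 14, 15, 16}.

{0, 1, 4, 10, 11, 12, 13, 14, 15, 16}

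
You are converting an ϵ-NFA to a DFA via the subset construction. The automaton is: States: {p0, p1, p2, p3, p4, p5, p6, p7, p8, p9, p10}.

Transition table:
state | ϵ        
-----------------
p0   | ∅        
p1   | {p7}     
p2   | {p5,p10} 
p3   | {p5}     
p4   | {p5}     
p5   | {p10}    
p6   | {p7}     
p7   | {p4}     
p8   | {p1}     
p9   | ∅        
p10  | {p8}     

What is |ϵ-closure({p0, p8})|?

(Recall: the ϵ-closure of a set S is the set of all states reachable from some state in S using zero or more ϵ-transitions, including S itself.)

7

Start with {p0, p8}.
From p8 via ϵ: add p1.
From p1 via ϵ: add p7.
From p7 via ϵ: add p4.
From p4 via ϵ: add p5.
From p5 via ϵ: add p10.
ϵ-closure = {p0, p1, p4, p5, p7, p8, p10}, which has 7 states.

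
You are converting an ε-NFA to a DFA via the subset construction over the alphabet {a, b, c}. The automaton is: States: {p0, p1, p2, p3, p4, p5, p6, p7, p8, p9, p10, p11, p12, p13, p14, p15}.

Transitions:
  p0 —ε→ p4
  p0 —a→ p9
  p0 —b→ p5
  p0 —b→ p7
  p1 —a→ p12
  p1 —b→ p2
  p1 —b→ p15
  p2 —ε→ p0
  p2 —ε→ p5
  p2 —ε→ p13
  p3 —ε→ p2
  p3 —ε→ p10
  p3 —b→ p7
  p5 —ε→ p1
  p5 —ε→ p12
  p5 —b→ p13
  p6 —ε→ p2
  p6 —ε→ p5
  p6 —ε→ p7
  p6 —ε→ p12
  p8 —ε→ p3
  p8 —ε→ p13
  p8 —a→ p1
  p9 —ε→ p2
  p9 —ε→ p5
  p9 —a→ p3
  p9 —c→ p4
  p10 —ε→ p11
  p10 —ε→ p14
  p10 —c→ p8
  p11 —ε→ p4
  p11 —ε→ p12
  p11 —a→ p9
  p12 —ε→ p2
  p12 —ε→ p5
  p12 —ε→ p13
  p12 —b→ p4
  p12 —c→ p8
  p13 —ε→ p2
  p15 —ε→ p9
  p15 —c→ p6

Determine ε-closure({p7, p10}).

{p0, p1, p2, p4, p5, p7, p10, p11, p12, p13, p14}

Start with {p7, p10}.
From p10 via ε: add p11, p14.
From p11 via ε: add p4, p12.
From p12 via ε: add p2, p5, p13.
From p2 via ε: add p0.
From p5 via ε: add p1.
No new states can be added; the closed set is {p0, p1, p2, p4, p5, p7, p10, p11, p12, p13, p14}.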